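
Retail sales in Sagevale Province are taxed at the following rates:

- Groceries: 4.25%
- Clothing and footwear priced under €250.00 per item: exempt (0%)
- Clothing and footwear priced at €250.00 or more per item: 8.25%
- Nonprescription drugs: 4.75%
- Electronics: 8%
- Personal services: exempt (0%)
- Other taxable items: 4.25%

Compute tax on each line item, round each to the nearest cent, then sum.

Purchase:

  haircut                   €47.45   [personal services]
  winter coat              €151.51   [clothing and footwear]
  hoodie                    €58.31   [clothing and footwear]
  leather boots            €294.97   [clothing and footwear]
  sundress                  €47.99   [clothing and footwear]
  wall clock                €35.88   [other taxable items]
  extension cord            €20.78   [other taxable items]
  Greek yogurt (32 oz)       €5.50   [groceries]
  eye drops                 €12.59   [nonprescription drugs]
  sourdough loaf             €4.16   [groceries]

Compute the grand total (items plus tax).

Haircut €47.45: personal services → 0% → €0.00
Winter coat €151.51: clothing and footwear, under €250.00 → 0% → €0.00
Hoodie €58.31: clothing and footwear, under €250.00 → 0% → €0.00
Leather boots €294.97: clothing and footwear, €250.00 or more → 8.25% → €24.34
Sundress €47.99: clothing and footwear, under €250.00 → 0% → €0.00
Wall clock €35.88: other taxable items → 4.25% → €1.52
Extension cord €20.78: other taxable items → 4.25% → €0.88
Greek yogurt (32 oz) €5.50: groceries → 4.25% → €0.23
Eye drops €12.59: nonprescription drugs → 4.75% → €0.60
Sourdough loaf €4.16: groceries → 4.25% → €0.18
Subtotal = €679.14; tax = €27.75; total due = €706.89

€706.89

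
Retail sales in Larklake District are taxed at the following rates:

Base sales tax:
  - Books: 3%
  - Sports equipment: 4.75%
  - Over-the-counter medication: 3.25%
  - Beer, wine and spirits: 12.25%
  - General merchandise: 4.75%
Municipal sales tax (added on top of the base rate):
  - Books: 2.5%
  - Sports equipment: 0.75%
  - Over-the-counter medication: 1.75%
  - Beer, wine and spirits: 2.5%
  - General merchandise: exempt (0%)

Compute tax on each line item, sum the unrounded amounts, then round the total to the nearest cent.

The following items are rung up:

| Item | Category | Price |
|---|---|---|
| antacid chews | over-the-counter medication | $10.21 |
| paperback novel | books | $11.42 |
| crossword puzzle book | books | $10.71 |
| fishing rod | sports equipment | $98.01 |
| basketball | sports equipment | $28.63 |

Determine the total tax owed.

Antacid chews $10.21: over-the-counter medication → 3.25% + 1.75% municipal = 5% → $0.5105
Paperback novel $11.42: books → 3% + 2.5% municipal = 5.5% → $0.6281
Crossword puzzle book $10.71: books → 3% + 2.5% municipal = 5.5% → $0.58905
Fishing rod $98.01: sports equipment → 4.75% + 0.75% municipal = 5.5% → $5.39055
Basketball $28.63: sports equipment → 4.75% + 0.75% municipal = 5.5% → $1.57465
Unrounded tax sum = $8.69285 → $8.69

$8.69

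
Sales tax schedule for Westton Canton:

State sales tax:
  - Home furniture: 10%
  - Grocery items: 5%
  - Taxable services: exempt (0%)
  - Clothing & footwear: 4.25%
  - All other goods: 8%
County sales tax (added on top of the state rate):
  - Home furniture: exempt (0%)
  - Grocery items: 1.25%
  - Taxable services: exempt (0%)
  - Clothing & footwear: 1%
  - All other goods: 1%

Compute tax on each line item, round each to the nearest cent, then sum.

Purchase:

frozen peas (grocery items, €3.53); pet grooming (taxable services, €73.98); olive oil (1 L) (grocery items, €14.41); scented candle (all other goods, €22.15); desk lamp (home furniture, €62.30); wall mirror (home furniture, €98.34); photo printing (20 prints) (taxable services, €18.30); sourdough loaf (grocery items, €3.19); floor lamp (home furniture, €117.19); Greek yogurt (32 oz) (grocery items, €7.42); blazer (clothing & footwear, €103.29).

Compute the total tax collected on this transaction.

€36.97

Frozen peas €3.53: grocery items → 5% + 1.25% county = 6.25% → €0.22
Pet grooming €73.98: taxable services → 0% + 0% county = 0% → €0.00
Olive oil (1 L) €14.41: grocery items → 5% + 1.25% county = 6.25% → €0.90
Scented candle €22.15: all other goods → 8% + 1% county = 9% → €1.99
Desk lamp €62.30: home furniture → 10% + 0% county = 10% → €6.23
Wall mirror €98.34: home furniture → 10% + 0% county = 10% → €9.83
Photo printing (20 prints) €18.30: taxable services → 0% + 0% county = 0% → €0.00
Sourdough loaf €3.19: grocery items → 5% + 1.25% county = 6.25% → €0.20
Floor lamp €117.19: home furniture → 10% + 0% county = 10% → €11.72
Greek yogurt (32 oz) €7.42: grocery items → 5% + 1.25% county = 6.25% → €0.46
Blazer €103.29: clothing & footwear → 4.25% + 1% county = 5.25% → €5.42
Total tax = €0.22 + €0.90 + €1.99 + €6.23 + €9.83 + €0.20 + €11.72 + €0.46 + €5.42 = €36.97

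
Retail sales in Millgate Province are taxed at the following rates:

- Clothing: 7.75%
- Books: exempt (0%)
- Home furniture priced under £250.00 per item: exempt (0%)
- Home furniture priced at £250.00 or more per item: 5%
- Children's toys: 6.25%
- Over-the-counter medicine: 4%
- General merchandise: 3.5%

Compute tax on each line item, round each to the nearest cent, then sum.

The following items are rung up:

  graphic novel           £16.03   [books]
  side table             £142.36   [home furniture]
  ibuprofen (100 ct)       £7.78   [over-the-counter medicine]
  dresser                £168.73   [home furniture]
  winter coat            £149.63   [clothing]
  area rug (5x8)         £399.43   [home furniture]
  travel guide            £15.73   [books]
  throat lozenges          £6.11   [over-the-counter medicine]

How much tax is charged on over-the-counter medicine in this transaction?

Ibuprofen (100 ct) £7.78: over-the-counter medicine → 4% → £0.31
Throat lozenges £6.11: over-the-counter medicine → 4% → £0.24
Tax on over-the-counter medicine = £0.31 + £0.24 = £0.55

£0.55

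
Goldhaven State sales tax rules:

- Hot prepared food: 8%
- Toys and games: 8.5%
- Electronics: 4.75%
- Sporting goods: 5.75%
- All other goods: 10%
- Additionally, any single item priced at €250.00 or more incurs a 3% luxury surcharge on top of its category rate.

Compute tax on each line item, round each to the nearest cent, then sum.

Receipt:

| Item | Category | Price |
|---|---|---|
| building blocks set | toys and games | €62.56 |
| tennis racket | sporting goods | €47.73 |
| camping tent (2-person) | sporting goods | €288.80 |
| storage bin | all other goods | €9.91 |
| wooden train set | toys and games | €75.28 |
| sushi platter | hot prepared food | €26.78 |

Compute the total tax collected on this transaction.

Building blocks set €62.56: toys and games → 8.5% → €5.32
Tennis racket €47.73: sporting goods → 5.75% → €2.74
Camping tent (2-person) €288.80: sporting goods → 5.75% + 3% surcharge = 8.75% → €25.27
Storage bin €9.91: all other goods → 10% → €0.99
Wooden train set €75.28: toys and games → 8.5% → €6.40
Sushi platter €26.78: hot prepared food → 8% → €2.14
Total tax = €5.32 + €2.74 + €25.27 + €0.99 + €6.40 + €2.14 = €42.86

€42.86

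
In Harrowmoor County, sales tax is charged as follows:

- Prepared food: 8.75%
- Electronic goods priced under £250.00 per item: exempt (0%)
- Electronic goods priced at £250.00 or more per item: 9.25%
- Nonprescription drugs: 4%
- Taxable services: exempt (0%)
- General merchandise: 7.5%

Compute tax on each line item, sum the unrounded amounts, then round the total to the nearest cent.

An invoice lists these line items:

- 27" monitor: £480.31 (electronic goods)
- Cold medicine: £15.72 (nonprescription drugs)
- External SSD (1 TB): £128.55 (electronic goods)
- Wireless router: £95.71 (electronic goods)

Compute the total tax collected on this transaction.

27" monitor £480.31: electronic goods, £250.00 or more → 9.25% → £44.428675
Cold medicine £15.72: nonprescription drugs → 4% → £0.6288
External SSD (1 TB) £128.55: electronic goods, under £250.00 → 0% → £0.00
Wireless router £95.71: electronic goods, under £250.00 → 0% → £0.00
Unrounded tax sum = £45.057475 → £45.06

£45.06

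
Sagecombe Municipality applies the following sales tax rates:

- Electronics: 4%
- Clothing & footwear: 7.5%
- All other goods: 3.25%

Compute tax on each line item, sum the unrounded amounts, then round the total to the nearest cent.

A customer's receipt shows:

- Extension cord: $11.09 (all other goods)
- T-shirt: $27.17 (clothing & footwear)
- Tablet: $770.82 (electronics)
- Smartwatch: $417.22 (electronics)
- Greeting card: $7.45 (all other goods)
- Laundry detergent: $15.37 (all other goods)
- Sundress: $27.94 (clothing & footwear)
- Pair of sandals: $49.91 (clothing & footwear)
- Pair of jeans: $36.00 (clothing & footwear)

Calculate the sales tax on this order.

Extension cord $11.09: all other goods → 3.25% → $0.360425
T-shirt $27.17: clothing & footwear → 7.5% → $2.03775
Tablet $770.82: electronics → 4% → $30.8328
Smartwatch $417.22: electronics → 4% → $16.6888
Greeting card $7.45: all other goods → 3.25% → $0.242125
Laundry detergent $15.37: all other goods → 3.25% → $0.499525
Sundress $27.94: clothing & footwear → 7.5% → $2.0955
Pair of sandals $49.91: clothing & footwear → 7.5% → $3.74325
Pair of jeans $36.00: clothing & footwear → 7.5% → $2.70
Unrounded tax sum = $59.200175 → $59.20

$59.20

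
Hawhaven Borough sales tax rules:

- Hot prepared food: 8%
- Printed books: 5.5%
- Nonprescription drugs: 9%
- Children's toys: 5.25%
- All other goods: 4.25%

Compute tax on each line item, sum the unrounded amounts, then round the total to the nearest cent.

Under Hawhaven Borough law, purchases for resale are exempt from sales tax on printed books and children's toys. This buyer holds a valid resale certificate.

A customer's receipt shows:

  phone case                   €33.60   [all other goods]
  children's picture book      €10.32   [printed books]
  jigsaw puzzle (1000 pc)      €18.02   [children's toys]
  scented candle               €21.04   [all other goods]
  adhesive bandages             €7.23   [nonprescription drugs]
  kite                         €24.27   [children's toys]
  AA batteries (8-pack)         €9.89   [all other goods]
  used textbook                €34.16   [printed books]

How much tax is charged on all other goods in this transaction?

€2.74

Phone case €33.60: all other goods → 4.25% → €1.428
Scented candle €21.04: all other goods → 4.25% → €0.8942
AA batteries (8-pack) €9.89: all other goods → 4.25% → €0.420325
Tax on all other goods: unrounded sum = €2.742525 → €2.74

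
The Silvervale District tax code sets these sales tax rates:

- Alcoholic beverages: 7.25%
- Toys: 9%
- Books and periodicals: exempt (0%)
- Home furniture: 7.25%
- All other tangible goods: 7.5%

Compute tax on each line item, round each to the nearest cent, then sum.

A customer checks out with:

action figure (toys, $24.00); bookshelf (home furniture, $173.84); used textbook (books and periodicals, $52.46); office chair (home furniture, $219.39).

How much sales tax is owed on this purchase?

Action figure $24.00: toys → 9% → $2.16
Bookshelf $173.84: home furniture → 7.25% → $12.60
Used textbook $52.46: books and periodicals → 0% → $0.00
Office chair $219.39: home furniture → 7.25% → $15.91
Total tax = $2.16 + $12.60 + $15.91 = $30.67

$30.67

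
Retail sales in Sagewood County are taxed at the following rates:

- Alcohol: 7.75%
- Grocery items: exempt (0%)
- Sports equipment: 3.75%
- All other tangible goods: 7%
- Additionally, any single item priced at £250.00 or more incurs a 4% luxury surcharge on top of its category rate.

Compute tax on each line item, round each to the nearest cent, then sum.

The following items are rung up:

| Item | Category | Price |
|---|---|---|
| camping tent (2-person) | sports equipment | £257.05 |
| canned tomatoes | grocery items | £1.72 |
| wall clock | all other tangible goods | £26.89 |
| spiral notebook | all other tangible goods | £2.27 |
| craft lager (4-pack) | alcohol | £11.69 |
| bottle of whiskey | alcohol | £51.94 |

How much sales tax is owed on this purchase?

Camping tent (2-person) £257.05: sports equipment → 3.75% + 4% surcharge = 7.75% → £19.92
Canned tomatoes £1.72: grocery items → 0% → £0.00
Wall clock £26.89: all other tangible goods → 7% → £1.88
Spiral notebook £2.27: all other tangible goods → 7% → £0.16
Craft lager (4-pack) £11.69: alcohol → 7.75% → £0.91
Bottle of whiskey £51.94: alcohol → 7.75% → £4.03
Total tax = £19.92 + £1.88 + £0.16 + £0.91 + £4.03 = £26.90

£26.90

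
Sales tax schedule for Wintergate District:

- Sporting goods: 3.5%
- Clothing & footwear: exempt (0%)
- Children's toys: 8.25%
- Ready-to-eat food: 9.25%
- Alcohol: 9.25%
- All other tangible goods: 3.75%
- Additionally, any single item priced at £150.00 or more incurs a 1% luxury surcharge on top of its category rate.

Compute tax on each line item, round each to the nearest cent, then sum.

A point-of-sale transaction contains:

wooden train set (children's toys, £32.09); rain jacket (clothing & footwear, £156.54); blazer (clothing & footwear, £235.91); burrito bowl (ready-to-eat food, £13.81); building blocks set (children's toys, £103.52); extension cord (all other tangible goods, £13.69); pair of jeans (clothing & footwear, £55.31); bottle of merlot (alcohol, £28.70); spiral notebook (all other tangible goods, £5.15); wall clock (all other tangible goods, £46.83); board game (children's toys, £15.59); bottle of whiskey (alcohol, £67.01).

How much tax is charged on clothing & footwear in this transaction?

Rain jacket £156.54: clothing & footwear → 0% + 1% surcharge = 1% → £1.57
Blazer £235.91: clothing & footwear → 0% + 1% surcharge = 1% → £2.36
Pair of jeans £55.31: clothing & footwear → 0% → £0.00
Tax on clothing & footwear = £1.57 + £2.36 + £0.00 = £3.93

£3.93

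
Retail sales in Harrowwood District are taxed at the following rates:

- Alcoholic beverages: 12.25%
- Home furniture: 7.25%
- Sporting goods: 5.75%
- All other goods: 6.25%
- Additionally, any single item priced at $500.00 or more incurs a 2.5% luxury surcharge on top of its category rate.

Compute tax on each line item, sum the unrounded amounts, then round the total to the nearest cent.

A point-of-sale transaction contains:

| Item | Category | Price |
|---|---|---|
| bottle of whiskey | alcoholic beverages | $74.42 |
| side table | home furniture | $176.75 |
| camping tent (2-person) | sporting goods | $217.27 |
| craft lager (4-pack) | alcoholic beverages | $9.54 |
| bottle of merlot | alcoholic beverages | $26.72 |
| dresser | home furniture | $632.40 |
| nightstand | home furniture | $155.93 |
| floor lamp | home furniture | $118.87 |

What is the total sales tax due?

Bottle of whiskey $74.42: alcoholic beverages → 12.25% → $9.11645
Side table $176.75: home furniture → 7.25% → $12.814375
Camping tent (2-person) $217.27: sporting goods → 5.75% → $12.493025
Craft lager (4-pack) $9.54: alcoholic beverages → 12.25% → $1.16865
Bottle of merlot $26.72: alcoholic beverages → 12.25% → $3.2732
Dresser $632.40: home furniture → 7.25% + 2.5% surcharge = 9.75% → $61.659
Nightstand $155.93: home furniture → 7.25% → $11.304925
Floor lamp $118.87: home furniture → 7.25% → $8.618075
Unrounded tax sum = $120.4477 → $120.45

$120.45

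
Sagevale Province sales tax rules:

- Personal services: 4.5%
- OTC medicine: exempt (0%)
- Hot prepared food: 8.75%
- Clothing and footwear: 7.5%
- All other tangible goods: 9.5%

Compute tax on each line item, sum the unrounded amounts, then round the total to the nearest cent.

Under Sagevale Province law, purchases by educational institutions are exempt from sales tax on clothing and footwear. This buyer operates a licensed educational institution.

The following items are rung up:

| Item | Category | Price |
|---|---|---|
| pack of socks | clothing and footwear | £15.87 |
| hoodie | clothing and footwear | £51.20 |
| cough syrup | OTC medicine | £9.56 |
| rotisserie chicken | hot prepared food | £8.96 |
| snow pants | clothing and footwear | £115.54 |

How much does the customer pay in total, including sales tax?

Pack of socks £15.87: clothing and footwear, buyer-exempt → 0% → £0.00
Hoodie £51.20: clothing and footwear, buyer-exempt → 0% → £0.00
Cough syrup £9.56: OTC medicine → 0% → £0.00
Rotisserie chicken £8.96: hot prepared food → 8.75% → £0.784
Snow pants £115.54: clothing and footwear, buyer-exempt → 0% → £0.00
Subtotal = £201.13; unrounded tax = £0.784 → £0.78; total due = £201.91

£201.91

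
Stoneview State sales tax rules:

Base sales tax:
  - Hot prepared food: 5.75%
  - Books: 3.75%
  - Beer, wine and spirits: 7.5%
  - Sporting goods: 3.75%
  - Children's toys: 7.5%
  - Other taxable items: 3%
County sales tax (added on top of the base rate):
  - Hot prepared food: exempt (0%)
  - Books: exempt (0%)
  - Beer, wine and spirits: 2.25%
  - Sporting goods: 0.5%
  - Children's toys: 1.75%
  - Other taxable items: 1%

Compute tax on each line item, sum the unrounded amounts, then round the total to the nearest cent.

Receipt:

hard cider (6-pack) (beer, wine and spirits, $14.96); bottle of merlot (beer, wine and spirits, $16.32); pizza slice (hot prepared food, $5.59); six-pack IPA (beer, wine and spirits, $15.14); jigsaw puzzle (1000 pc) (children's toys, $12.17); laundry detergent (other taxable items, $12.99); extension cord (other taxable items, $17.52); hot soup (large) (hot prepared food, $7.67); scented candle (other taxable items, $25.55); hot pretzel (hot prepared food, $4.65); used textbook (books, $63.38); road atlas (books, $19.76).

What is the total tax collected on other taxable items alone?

$2.24

Laundry detergent $12.99: other taxable items → 3% + 1% county = 4% → $0.5196
Extension cord $17.52: other taxable items → 3% + 1% county = 4% → $0.7008
Scented candle $25.55: other taxable items → 3% + 1% county = 4% → $1.022
Tax on other taxable items: unrounded sum = $2.2424 → $2.24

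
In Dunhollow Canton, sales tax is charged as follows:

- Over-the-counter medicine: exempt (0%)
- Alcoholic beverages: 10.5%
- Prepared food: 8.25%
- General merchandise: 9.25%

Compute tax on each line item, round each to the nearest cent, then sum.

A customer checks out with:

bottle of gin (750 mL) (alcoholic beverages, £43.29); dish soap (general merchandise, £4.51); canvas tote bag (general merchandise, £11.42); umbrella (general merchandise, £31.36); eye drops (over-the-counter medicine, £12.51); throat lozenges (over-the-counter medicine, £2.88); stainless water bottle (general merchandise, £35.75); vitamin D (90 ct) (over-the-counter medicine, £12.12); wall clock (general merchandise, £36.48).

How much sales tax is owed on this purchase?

Bottle of gin (750 mL) £43.29: alcoholic beverages → 10.5% → £4.55
Dish soap £4.51: general merchandise → 9.25% → £0.42
Canvas tote bag £11.42: general merchandise → 9.25% → £1.06
Umbrella £31.36: general merchandise → 9.25% → £2.90
Eye drops £12.51: over-the-counter medicine → 0% → £0.00
Throat lozenges £2.88: over-the-counter medicine → 0% → £0.00
Stainless water bottle £35.75: general merchandise → 9.25% → £3.31
Vitamin D (90 ct) £12.12: over-the-counter medicine → 0% → £0.00
Wall clock £36.48: general merchandise → 9.25% → £3.37
Total tax = £4.55 + £0.42 + £1.06 + £2.90 + £3.31 + £3.37 = £15.61

£15.61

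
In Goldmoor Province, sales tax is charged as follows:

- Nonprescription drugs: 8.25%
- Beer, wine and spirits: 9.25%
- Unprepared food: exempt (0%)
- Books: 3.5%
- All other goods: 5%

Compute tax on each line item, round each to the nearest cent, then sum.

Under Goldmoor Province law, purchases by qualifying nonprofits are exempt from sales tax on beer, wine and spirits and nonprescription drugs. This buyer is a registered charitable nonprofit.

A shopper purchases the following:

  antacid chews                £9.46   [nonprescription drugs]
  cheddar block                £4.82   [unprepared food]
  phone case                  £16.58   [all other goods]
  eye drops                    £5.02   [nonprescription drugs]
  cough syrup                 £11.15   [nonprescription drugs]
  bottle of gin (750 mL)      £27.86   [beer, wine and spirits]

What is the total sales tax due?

Antacid chews £9.46: nonprescription drugs, buyer-exempt → 0% → £0.00
Cheddar block £4.82: unprepared food → 0% → £0.00
Phone case £16.58: all other goods → 5% → £0.83
Eye drops £5.02: nonprescription drugs, buyer-exempt → 0% → £0.00
Cough syrup £11.15: nonprescription drugs, buyer-exempt → 0% → £0.00
Bottle of gin (750 mL) £27.86: beer, wine and spirits, buyer-exempt → 0% → £0.00
Total tax = £0.83

£0.83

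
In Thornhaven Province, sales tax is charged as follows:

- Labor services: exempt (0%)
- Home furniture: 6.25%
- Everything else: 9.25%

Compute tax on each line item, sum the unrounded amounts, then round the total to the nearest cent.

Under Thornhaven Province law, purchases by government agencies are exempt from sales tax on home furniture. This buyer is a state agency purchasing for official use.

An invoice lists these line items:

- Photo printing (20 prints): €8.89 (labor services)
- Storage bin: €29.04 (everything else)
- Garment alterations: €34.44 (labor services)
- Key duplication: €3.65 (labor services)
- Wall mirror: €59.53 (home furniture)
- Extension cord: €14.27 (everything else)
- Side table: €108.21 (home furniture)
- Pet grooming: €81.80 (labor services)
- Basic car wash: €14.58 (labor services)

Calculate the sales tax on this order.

Photo printing (20 prints) €8.89: labor services → 0% → €0.00
Storage bin €29.04: everything else → 9.25% → €2.6862
Garment alterations €34.44: labor services → 0% → €0.00
Key duplication €3.65: labor services → 0% → €0.00
Wall mirror €59.53: home furniture, buyer-exempt → 0% → €0.00
Extension cord €14.27: everything else → 9.25% → €1.319975
Side table €108.21: home furniture, buyer-exempt → 0% → €0.00
Pet grooming €81.80: labor services → 0% → €0.00
Basic car wash €14.58: labor services → 0% → €0.00
Unrounded tax sum = €4.006175 → €4.01

€4.01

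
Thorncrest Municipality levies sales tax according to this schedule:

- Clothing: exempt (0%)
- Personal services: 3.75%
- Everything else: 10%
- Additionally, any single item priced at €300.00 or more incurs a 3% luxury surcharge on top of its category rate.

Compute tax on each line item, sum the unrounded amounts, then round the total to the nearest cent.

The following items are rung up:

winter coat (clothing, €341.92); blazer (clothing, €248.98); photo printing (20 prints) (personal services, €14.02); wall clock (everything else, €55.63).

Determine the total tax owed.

€16.35

Winter coat €341.92: clothing → 0% + 3% surcharge = 3% → €10.2576
Blazer €248.98: clothing → 0% → €0.00
Photo printing (20 prints) €14.02: personal services → 3.75% → €0.52575
Wall clock €55.63: everything else → 10% → €5.563
Unrounded tax sum = €16.34635 → €16.35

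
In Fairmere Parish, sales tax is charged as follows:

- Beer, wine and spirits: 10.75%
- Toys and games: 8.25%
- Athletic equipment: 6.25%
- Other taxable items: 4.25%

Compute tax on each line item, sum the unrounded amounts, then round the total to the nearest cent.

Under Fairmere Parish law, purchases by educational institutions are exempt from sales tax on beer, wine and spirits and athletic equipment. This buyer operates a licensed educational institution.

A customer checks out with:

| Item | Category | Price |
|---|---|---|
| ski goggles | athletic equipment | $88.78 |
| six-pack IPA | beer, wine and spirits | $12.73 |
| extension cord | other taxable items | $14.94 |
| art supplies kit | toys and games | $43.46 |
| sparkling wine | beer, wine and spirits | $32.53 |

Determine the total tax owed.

Ski goggles $88.78: athletic equipment, buyer-exempt → 0% → $0.00
Six-pack IPA $12.73: beer, wine and spirits, buyer-exempt → 0% → $0.00
Extension cord $14.94: other taxable items → 4.25% → $0.63495
Art supplies kit $43.46: toys and games → 8.25% → $3.58545
Sparkling wine $32.53: beer, wine and spirits, buyer-exempt → 0% → $0.00
Unrounded tax sum = $4.2204 → $4.22

$4.22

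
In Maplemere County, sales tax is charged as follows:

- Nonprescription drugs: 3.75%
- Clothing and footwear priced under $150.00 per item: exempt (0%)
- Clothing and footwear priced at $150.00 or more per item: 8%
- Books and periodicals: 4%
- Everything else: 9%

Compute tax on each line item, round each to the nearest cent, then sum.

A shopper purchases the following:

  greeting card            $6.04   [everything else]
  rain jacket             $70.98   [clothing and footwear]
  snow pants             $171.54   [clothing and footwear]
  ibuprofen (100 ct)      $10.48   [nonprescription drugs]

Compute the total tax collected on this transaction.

$14.65

Greeting card $6.04: everything else → 9% → $0.54
Rain jacket $70.98: clothing and footwear, under $150.00 → 0% → $0.00
Snow pants $171.54: clothing and footwear, $150.00 or more → 8% → $13.72
Ibuprofen (100 ct) $10.48: nonprescription drugs → 3.75% → $0.39
Total tax = $0.54 + $13.72 + $0.39 = $14.65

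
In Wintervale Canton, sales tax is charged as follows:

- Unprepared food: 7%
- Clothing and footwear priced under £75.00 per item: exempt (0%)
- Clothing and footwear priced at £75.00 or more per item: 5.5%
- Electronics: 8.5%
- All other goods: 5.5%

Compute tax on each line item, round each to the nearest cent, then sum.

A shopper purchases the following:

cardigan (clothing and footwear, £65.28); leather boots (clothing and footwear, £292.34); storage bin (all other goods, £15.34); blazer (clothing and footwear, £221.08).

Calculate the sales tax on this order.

Cardigan £65.28: clothing and footwear, under £75.00 → 0% → £0.00
Leather boots £292.34: clothing and footwear, £75.00 or more → 5.5% → £16.08
Storage bin £15.34: all other goods → 5.5% → £0.84
Blazer £221.08: clothing and footwear, £75.00 or more → 5.5% → £12.16
Total tax = £16.08 + £0.84 + £12.16 = £29.08

£29.08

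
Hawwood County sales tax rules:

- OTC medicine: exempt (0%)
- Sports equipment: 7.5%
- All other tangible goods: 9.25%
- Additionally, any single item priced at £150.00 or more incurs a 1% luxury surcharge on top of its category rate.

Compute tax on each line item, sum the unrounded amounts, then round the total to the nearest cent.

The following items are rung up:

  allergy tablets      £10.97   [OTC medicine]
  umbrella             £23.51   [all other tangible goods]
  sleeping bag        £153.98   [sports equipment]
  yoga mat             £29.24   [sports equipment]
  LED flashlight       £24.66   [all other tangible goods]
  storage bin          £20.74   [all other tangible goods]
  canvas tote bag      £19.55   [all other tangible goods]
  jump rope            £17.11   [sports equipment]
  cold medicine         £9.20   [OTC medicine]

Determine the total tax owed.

£24.75

Allergy tablets £10.97: OTC medicine → 0% → £0.00
Umbrella £23.51: all other tangible goods → 9.25% → £2.174675
Sleeping bag £153.98: sports equipment → 7.5% + 1% surcharge = 8.5% → £13.0883
Yoga mat £29.24: sports equipment → 7.5% → £2.193
LED flashlight £24.66: all other tangible goods → 9.25% → £2.28105
Storage bin £20.74: all other tangible goods → 9.25% → £1.91845
Canvas tote bag £19.55: all other tangible goods → 9.25% → £1.808375
Jump rope £17.11: sports equipment → 7.5% → £1.28325
Cold medicine £9.20: OTC medicine → 0% → £0.00
Unrounded tax sum = £24.7471 → £24.75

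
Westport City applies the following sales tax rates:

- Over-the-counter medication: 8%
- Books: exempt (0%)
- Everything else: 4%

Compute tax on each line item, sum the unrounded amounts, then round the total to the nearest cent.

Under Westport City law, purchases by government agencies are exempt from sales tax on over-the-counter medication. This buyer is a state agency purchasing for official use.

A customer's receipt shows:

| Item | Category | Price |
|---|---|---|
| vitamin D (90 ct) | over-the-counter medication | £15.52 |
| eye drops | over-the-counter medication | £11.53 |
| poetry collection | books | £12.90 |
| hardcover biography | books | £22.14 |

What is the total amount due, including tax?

Vitamin D (90 ct) £15.52: over-the-counter medication, buyer-exempt → 0% → £0.00
Eye drops £11.53: over-the-counter medication, buyer-exempt → 0% → £0.00
Poetry collection £12.90: books → 0% → £0.00
Hardcover biography £22.14: books → 0% → £0.00
Subtotal = £62.09; unrounded tax = £0.00 → £0.00; total due = £62.09

£62.09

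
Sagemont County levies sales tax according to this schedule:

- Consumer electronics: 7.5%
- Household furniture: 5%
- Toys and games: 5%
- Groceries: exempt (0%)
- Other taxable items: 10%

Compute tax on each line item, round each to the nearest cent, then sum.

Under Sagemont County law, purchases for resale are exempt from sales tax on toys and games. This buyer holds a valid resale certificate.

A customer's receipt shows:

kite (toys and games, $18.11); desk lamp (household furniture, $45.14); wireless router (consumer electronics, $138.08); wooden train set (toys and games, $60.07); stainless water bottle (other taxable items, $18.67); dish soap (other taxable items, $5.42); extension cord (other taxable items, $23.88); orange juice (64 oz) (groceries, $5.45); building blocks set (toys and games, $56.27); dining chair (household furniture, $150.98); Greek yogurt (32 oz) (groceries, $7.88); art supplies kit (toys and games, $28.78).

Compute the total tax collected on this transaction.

$24.97

Kite $18.11: toys and games, buyer-exempt → 0% → $0.00
Desk lamp $45.14: household furniture → 5% → $2.26
Wireless router $138.08: consumer electronics → 7.5% → $10.36
Wooden train set $60.07: toys and games, buyer-exempt → 0% → $0.00
Stainless water bottle $18.67: other taxable items → 10% → $1.87
Dish soap $5.42: other taxable items → 10% → $0.54
Extension cord $23.88: other taxable items → 10% → $2.39
Orange juice (64 oz) $5.45: groceries → 0% → $0.00
Building blocks set $56.27: toys and games, buyer-exempt → 0% → $0.00
Dining chair $150.98: household furniture → 5% → $7.55
Greek yogurt (32 oz) $7.88: groceries → 0% → $0.00
Art supplies kit $28.78: toys and games, buyer-exempt → 0% → $0.00
Total tax = $2.26 + $10.36 + $1.87 + $0.54 + $2.39 + $7.55 = $24.97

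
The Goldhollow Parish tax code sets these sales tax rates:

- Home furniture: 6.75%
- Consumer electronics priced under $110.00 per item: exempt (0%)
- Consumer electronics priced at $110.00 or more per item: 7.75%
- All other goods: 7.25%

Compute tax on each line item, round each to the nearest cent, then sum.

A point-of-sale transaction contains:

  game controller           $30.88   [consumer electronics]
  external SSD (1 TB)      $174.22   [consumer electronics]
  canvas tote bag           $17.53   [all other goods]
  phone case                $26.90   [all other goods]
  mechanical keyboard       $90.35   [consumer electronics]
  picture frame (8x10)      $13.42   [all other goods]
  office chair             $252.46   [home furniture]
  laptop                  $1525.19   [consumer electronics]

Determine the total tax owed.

Game controller $30.88: consumer electronics, under $110.00 → 0% → $0.00
External SSD (1 TB) $174.22: consumer electronics, $110.00 or more → 7.75% → $13.50
Canvas tote bag $17.53: all other goods → 7.25% → $1.27
Phone case $26.90: all other goods → 7.25% → $1.95
Mechanical keyboard $90.35: consumer electronics, under $110.00 → 0% → $0.00
Picture frame (8x10) $13.42: all other goods → 7.25% → $0.97
Office chair $252.46: home furniture → 6.75% → $17.04
Laptop $1525.19: consumer electronics, $110.00 or more → 7.75% → $118.20
Total tax = $13.50 + $1.27 + $1.95 + $0.97 + $17.04 + $118.20 = $152.93

$152.93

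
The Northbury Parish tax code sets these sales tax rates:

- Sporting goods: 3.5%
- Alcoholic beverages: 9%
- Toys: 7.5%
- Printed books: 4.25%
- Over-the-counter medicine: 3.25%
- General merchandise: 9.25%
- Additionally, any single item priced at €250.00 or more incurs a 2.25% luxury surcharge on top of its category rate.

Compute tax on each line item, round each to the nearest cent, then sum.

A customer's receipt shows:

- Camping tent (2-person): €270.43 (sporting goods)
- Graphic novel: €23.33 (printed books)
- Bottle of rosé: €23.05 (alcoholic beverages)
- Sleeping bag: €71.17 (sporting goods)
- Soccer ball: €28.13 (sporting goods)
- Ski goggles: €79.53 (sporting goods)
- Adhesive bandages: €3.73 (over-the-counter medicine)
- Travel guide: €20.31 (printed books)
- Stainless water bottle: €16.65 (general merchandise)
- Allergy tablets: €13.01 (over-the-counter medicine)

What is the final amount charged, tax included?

Camping tent (2-person) €270.43: sporting goods → 3.5% + 2.25% surcharge = 5.75% → €15.55
Graphic novel €23.33: printed books → 4.25% → €0.99
Bottle of rosé €23.05: alcoholic beverages → 9% → €2.07
Sleeping bag €71.17: sporting goods → 3.5% → €2.49
Soccer ball €28.13: sporting goods → 3.5% → €0.98
Ski goggles €79.53: sporting goods → 3.5% → €2.78
Adhesive bandages €3.73: over-the-counter medicine → 3.25% → €0.12
Travel guide €20.31: printed books → 4.25% → €0.86
Stainless water bottle €16.65: general merchandise → 9.25% → €1.54
Allergy tablets €13.01: over-the-counter medicine → 3.25% → €0.42
Subtotal = €549.34; tax = €27.80; total due = €577.14

€577.14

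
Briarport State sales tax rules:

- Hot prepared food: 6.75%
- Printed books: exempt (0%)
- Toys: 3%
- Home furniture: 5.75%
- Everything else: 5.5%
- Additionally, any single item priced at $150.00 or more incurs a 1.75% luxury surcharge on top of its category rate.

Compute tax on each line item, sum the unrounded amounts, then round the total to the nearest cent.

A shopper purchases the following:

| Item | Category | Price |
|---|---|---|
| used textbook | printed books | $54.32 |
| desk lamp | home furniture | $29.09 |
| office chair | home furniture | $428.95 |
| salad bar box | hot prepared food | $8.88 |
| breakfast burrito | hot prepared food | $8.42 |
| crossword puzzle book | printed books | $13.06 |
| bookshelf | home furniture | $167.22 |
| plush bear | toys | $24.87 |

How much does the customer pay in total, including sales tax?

$783.11

Used textbook $54.32: printed books → 0% → $0.00
Desk lamp $29.09: home furniture → 5.75% → $1.672675
Office chair $428.95: home furniture → 5.75% + 1.75% surcharge = 7.5% → $32.17125
Salad bar box $8.88: hot prepared food → 6.75% → $0.5994
Breakfast burrito $8.42: hot prepared food → 6.75% → $0.56835
Crossword puzzle book $13.06: printed books → 0% → $0.00
Bookshelf $167.22: home furniture → 5.75% + 1.75% surcharge = 7.5% → $12.5415
Plush bear $24.87: toys → 3% → $0.7461
Subtotal = $734.81; unrounded tax = $48.299275 → $48.30; total due = $783.11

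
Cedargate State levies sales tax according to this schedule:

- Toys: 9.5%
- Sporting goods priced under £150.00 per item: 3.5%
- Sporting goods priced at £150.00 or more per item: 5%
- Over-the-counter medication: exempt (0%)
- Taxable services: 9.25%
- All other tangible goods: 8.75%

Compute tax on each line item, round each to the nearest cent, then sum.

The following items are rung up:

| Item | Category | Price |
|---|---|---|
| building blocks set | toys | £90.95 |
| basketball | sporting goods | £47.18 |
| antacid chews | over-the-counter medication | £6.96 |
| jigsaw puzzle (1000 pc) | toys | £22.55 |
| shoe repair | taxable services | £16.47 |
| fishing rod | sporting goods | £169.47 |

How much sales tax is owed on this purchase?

Building blocks set £90.95: toys → 9.5% → £8.64
Basketball £47.18: sporting goods, under £150.00 → 3.5% → £1.65
Antacid chews £6.96: over-the-counter medication → 0% → £0.00
Jigsaw puzzle (1000 pc) £22.55: toys → 9.5% → £2.14
Shoe repair £16.47: taxable services → 9.25% → £1.52
Fishing rod £169.47: sporting goods, £150.00 or more → 5% → £8.47
Total tax = £8.64 + £1.65 + £2.14 + £1.52 + £8.47 = £22.42

£22.42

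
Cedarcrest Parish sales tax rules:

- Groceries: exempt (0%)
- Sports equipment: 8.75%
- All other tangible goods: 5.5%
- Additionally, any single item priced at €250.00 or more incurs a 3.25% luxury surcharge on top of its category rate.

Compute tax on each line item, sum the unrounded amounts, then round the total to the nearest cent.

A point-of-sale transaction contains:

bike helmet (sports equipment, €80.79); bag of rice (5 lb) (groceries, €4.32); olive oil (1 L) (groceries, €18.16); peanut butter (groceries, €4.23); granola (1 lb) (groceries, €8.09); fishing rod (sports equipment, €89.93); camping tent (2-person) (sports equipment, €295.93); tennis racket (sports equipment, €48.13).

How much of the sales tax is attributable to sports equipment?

Bike helmet €80.79: sports equipment → 8.75% → €7.069125
Fishing rod €89.93: sports equipment → 8.75% → €7.868875
Camping tent (2-person) €295.93: sports equipment → 8.75% + 3.25% surcharge = 12% → €35.5116
Tennis racket €48.13: sports equipment → 8.75% → €4.211375
Tax on sports equipment: unrounded sum = €54.660975 → €54.66

€54.66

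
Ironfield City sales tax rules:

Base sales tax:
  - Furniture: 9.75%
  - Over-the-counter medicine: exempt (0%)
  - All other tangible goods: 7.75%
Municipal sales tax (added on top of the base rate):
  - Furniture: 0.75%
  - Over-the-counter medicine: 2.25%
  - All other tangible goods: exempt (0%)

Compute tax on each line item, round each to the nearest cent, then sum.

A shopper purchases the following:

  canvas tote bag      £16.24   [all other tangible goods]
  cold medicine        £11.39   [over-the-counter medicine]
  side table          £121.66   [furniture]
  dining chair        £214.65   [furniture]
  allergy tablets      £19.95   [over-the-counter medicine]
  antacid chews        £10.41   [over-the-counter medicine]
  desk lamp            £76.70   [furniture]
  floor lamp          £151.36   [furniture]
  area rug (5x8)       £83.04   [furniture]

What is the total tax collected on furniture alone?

£67.97

Side table £121.66: furniture → 9.75% + 0.75% municipal = 10.5% → £12.77
Dining chair £214.65: furniture → 9.75% + 0.75% municipal = 10.5% → £22.54
Desk lamp £76.70: furniture → 9.75% + 0.75% municipal = 10.5% → £8.05
Floor lamp £151.36: furniture → 9.75% + 0.75% municipal = 10.5% → £15.89
Area rug (5x8) £83.04: furniture → 9.75% + 0.75% municipal = 10.5% → £8.72
Tax on furniture = £12.77 + £22.54 + £8.05 + £15.89 + £8.72 = £67.97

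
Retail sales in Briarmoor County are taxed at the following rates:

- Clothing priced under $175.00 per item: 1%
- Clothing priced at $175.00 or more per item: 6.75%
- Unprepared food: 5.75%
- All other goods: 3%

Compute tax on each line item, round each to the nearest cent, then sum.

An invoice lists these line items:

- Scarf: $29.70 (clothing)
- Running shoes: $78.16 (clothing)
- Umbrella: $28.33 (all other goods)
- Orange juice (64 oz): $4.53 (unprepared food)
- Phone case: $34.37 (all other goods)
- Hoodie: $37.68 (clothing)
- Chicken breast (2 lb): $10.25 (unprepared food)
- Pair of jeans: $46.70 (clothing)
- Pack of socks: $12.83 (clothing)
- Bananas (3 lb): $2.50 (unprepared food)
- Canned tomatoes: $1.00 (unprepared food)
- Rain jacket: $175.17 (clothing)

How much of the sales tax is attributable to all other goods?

$1.88

Umbrella $28.33: all other goods → 3% → $0.85
Phone case $34.37: all other goods → 3% → $1.03
Tax on all other goods = $0.85 + $1.03 = $1.88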